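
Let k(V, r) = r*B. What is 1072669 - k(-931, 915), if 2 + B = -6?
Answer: 1079989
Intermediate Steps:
B = -8 (B = -2 - 6 = -8)
k(V, r) = -8*r (k(V, r) = r*(-8) = -8*r)
1072669 - k(-931, 915) = 1072669 - (-8)*915 = 1072669 - 1*(-7320) = 1072669 + 7320 = 1079989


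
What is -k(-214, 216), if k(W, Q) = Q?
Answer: -216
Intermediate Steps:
-k(-214, 216) = -1*216 = -216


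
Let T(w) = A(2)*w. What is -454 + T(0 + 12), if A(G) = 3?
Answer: -418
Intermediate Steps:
T(w) = 3*w
-454 + T(0 + 12) = -454 + 3*(0 + 12) = -454 + 3*12 = -454 + 36 = -418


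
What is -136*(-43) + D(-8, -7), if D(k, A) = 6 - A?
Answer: 5861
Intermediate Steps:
-136*(-43) + D(-8, -7) = -136*(-43) + (6 - 1*(-7)) = 5848 + (6 + 7) = 5848 + 13 = 5861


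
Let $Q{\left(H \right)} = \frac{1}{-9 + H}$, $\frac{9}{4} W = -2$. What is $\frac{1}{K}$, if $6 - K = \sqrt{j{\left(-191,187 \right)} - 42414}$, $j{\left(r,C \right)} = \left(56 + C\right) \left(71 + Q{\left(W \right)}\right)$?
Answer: $\frac{89}{374120} + \frac{i \sqrt{49873731}}{1122360} \approx 0.00023789 + 0.0062922 i$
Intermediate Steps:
$W = - \frac{8}{9}$ ($W = \frac{4}{9} \left(-2\right) = - \frac{8}{9} \approx -0.88889$)
$j{\left(r,C \right)} = \frac{353360}{89} + \frac{6310 C}{89}$ ($j{\left(r,C \right)} = \left(56 + C\right) \left(71 + \frac{1}{-9 - \frac{8}{9}}\right) = \left(56 + C\right) \left(71 + \frac{1}{- \frac{89}{9}}\right) = \left(56 + C\right) \left(71 - \frac{9}{89}\right) = \left(56 + C\right) \frac{6310}{89} = \frac{353360}{89} + \frac{6310 C}{89}$)
$K = 6 - \frac{2 i \sqrt{49873731}}{89}$ ($K = 6 - \sqrt{\left(\frac{353360}{89} + \frac{6310}{89} \cdot 187\right) - 42414} = 6 - \sqrt{\left(\frac{353360}{89} + \frac{1179970}{89}\right) - 42414} = 6 - \sqrt{\frac{1533330}{89} - 42414} = 6 - \sqrt{- \frac{2241516}{89}} = 6 - \frac{2 i \sqrt{49873731}}{89} \approx 6.0 - 158.7 i$)
$\frac{1}{K} = \frac{1}{6 - \frac{2 i \sqrt{49873731}}{89}}$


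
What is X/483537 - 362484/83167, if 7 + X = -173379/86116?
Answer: -15093997014970225/3463096525708764 ≈ -4.3585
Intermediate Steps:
X = -776191/86116 (X = -7 - 173379/86116 = -776191/86116 ≈ -9.0133)
X/483537 - 362484/83167 = -776191/86116/483537 - 362484/83167 = -776191/86116*1/483537 - 362484*1/83167 = -776191/41640272292 - 362484/83167 = -15093997014970225/3463096525708764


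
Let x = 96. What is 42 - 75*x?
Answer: -7158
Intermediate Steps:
42 - 75*x = 42 - 75*96 = 42 - 7200 = -7158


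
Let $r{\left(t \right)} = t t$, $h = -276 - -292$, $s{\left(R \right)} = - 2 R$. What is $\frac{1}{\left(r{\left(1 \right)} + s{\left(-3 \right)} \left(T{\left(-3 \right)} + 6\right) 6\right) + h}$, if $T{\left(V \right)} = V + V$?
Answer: $\frac{1}{17} \approx 0.058824$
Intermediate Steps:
$T{\left(V \right)} = 2 V$
$h = 16$ ($h = -276 + 292 = 16$)
$r{\left(t \right)} = t^{2}$
$\frac{1}{\left(r{\left(1 \right)} + s{\left(-3 \right)} \left(T{\left(-3 \right)} + 6\right) 6\right) + h} = \frac{1}{\left(1^{2} + \left(-2\right) \left(-3\right) \left(2 \left(-3\right) + 6\right) 6\right) + 16} = \frac{1}{\left(1 + 6 \left(-6 + 6\right) 6\right) + 16} = \frac{1}{\left(1 + 6 \cdot 0 \cdot 6\right) + 16} = \frac{1}{\left(1 + 6 \cdot 0\right) + 16} = \frac{1}{\left(1 + 0\right) + 16} = \frac{1}{1 + 16} = \frac{1}{17}$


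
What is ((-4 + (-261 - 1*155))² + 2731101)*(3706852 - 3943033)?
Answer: -686696493681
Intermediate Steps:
((-4 + (-261 - 1*155))² + 2731101)*(3706852 - 3943033) = ((-4 + (-261 - 155))² + 2731101)*(-236181) = ((-4 - 416)² + 2731101)*(-236181) = ((-420)² + 2731101)*(-236181) = (176400 + 2731101)*(-236181) = 2907501*(-236181) = -686696493681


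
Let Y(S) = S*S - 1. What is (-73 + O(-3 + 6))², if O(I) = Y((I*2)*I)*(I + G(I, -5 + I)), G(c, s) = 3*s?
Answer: 1085764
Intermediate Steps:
Y(S) = -1 + S² (Y(S) = S² - 1 = -1 + S²)
O(I) = (-1 + 4*I⁴)*(-15 + 4*I) (O(I) = (-1 + ((I*2)*I)²)*(I + 3*(-5 + I)) = (-1 + ((2*I)*I)²)*(I + (-15 + 3*I)) = (-1 + (2*I²)²)*(-15 + 4*I) = (-1 + 4*I⁴)*(-15 + 4*I))
(-73 + O(-3 + 6))² = (-73 + (-1 + 4*(-3 + 6)⁴)*(-15 + 4*(-3 + 6)))² = (-73 + (-1 + 4*3⁴)*(-15 + 4*3))² = (-73 + (-1 + 4*81)*(-15 + 12))² = (-73 + (-1 + 324)*(-3))² = (-73 + 323*(-3))² = (-73 - 969)² = (-1042)² = 1085764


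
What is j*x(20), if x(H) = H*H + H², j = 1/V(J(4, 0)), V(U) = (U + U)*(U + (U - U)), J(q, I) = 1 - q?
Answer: 400/9 ≈ 44.444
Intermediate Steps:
V(U) = 2*U² (V(U) = (2*U)*(U + 0) = (2*U)*U = 2*U²)
j = 1/18 (j = 1/(2*(1 - 1*4)²) = 1/(2*(1 - 4)²) = 1/(2*(-3)²) = 1/(2*9) = 1/18 ≈ 0.055556)
x(H) = 2*H² (x(H) = H² + H² = 2*H²)
j*x(20) = (2*20²)/18 = (2*400)/18 = (1/18)*800 = 400/9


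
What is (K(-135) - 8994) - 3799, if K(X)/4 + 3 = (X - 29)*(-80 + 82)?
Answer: -14117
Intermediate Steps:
K(X) = -244 + 8*X (K(X) = -12 + 4*((X - 29)*(-80 + 82)) = -12 + 4*((-29 + X)*2) = -12 + 4*(-58 + 2*X) = -12 + (-232 + 8*X) = -244 + 8*X)
(K(-135) - 8994) - 3799 = ((-244 + 8*(-135)) - 8994) - 3799 = ((-244 - 1080) - 8994) - 3799 = (-1324 - 8994) - 3799 = -10318 - 3799 = -14117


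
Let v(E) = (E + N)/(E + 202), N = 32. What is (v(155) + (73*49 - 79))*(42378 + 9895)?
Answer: 3840445037/21 ≈ 1.8288e+8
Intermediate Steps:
v(E) = (32 + E)/(202 + E) (v(E) = (E + 32)/(E + 202) = (32 + E)/(202 + E))
(v(155) + (73*49 - 79))*(42378 + 9895) = ((32 + 155)/(202 + 155) + (73*49 - 79))*(42378 + 9895) = (187/357 + (3577 - 79))*52273 = ((1/357)*187 + 3498)*52273 = (11/21 + 3498)*52273 = (73469/21)*52273 = 3840445037/21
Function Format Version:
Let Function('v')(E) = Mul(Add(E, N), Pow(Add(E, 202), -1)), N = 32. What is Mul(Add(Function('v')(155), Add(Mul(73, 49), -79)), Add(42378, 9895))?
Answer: Rational(3840445037, 21) ≈ 1.8288e+8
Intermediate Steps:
Function('v')(E) = Mul(Pow(Add(202, E), -1), Add(32, E)) (Function('v')(E) = Mul(Add(E, 32), Pow(Add(E, 202), -1)) = Mul(Add(32, E), Pow(Add(202, E), -1)) = Mul(Pow(Add(202, E), -1), Add(32, E)))
Mul(Add(Function('v')(155), Add(Mul(73, 49), -79)), Add(42378, 9895)) = Mul(Add(Mul(Pow(Add(202, 155), -1), Add(32, 155)), Add(Mul(73, 49), -79)), Add(42378, 9895)) = Mul(Add(Mul(Pow(357, -1), 187), Add(3577, -79)), 52273) = Mul(Add(Mul(Rational(1, 357), 187), 3498), 52273) = Mul(Add(Rational(11, 21), 3498), 52273) = Mul(Rational(73469, 21), 52273) = Rational(3840445037, 21)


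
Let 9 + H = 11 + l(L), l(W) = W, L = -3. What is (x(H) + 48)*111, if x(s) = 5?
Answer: 5883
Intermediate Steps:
H = -1 (H = -9 + (11 - 3) = -9 + 8 = -1)
(x(H) + 48)*111 = (5 + 48)*111 = 53*111 = 5883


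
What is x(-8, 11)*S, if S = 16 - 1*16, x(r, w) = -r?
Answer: 0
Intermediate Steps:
S = 0 (S = 16 - 16 = 0)
x(-8, 11)*S = -1*(-8)*0 = 8*0 = 0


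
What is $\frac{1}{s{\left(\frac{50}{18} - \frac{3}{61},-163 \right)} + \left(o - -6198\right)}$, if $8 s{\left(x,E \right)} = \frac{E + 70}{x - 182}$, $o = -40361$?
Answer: $- \frac{787360}{26898528623} \approx -2.9271 \cdot 10^{-5}$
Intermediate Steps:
$s{\left(x,E \right)} = \frac{70 + E}{8 \left(-182 + x\right)}$ ($s{\left(x,E \right)} = \frac{\left(E + 70\right) \frac{1}{x - 182}}{8} = \frac{\left(70 + E\right) \frac{1}{-182 + x}}{8} = \frac{\frac{1}{-182 + x} \left(70 + E\right)}{8} = \frac{70 + E}{8 \left(-182 + x\right)}$)
$\frac{1}{s{\left(\frac{50}{18} - \frac{3}{61},-163 \right)} + \left(o - -6198\right)} = \frac{1}{\frac{70 - 163}{8 \left(-182 + \left(\frac{50}{18} - \frac{3}{61}\right)\right)} - 34163} = \frac{1}{\frac{1}{8} \frac{1}{-182 + \left(50 \cdot \frac{1}{18} - \frac{3}{61}\right)} \left(-93\right) + \left(-40361 + 6198\right)} = \frac{1}{\frac{1}{8} \frac{1}{-182 + \left(\frac{25}{9} - \frac{3}{61}\right)} \left(-93\right) - 34163} = \frac{1}{\frac{1}{8} \frac{1}{-182 + \frac{1498}{549}} \left(-93\right) - 34163} = \frac{1}{\frac{1}{8} \frac{1}{- \frac{98420}{549}} \left(-93\right) - 34163} = \frac{1}{\frac{1}{8} \left(- \frac{549}{98420}\right) \left(-93\right) - 34163} = \frac{1}{\frac{51057}{787360} - 34163} = \frac{1}{- \frac{26898528623}{787360}} = - \frac{787360}{26898528623}$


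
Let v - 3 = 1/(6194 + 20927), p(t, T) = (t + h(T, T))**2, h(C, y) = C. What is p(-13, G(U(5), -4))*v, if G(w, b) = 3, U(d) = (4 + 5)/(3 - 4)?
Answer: 8136400/27121 ≈ 300.00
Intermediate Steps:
U(d) = -9 (U(d) = 9/(-1) = 9*(-1) = -9)
p(t, T) = (T + t)**2 (p(t, T) = (t + T)**2 = (T + t)**2)
v = 81364/27121 (v = 3 + 1/(6194 + 20927) = 3 + 1/27121 = 81364/27121 ≈ 3.0000)
p(-13, G(U(5), -4))*v = (3 - 13)**2*(81364/27121) = (-10)**2*(81364/27121) = 100*(81364/27121) = 8136400/27121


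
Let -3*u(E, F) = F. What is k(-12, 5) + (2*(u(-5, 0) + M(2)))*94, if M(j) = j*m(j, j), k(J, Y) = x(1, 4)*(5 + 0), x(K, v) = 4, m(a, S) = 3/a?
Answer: 584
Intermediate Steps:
u(E, F) = -F/3
k(J, Y) = 20 (k(J, Y) = 4*(5 + 0) = 4*5 = 20)
M(j) = 3 (M(j) = j*(3/j) = 3)
k(-12, 5) + (2*(u(-5, 0) + M(2)))*94 = 20 + (2*(-1/3*0 + 3))*94 = 20 + (2*(0 + 3))*94 = 20 + (2*3)*94 = 20 + 6*94 = 20 + 564 = 584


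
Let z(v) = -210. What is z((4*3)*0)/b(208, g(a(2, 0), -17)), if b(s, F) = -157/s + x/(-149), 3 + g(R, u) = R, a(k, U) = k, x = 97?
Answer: 2169440/14523 ≈ 149.38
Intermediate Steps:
g(R, u) = -3 + R
b(s, F) = -97/149 - 157/s (b(s, F) = -157/s + 97/(-149) = -157/s + 97*(-1/149) = -157/s - 97/149 = -97/149 - 157/s)
z((4*3)*0)/b(208, g(a(2, 0), -17)) = -210/(-97/149 - 157/208) = -210/(-43569/30992) = -210*(-30992/43569) = 2169440/14523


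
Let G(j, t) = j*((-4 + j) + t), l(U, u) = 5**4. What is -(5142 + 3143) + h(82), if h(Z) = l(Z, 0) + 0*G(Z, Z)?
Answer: -7660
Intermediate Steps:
l(U, u) = 625
G(j, t) = j*(-4 + j + t)
h(Z) = 625 (h(Z) = 625 + 0*(Z*(-4 + Z + Z)) = 625 + 0*(Z*(-4 + 2*Z)) = 625 + 0 = 625)
-(5142 + 3143) + h(82) = -(5142 + 3143) + 625 = -1*8285 + 625 = -8285 + 625 = -7660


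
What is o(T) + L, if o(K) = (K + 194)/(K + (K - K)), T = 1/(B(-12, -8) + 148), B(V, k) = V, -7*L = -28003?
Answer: 212698/7 ≈ 30385.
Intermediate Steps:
L = 28003/7 (L = -1/7*(-28003) = 28003/7 ≈ 4000.4)
T = 1/136 (T = 1/(-12 + 148) = 1/136 ≈ 0.0073529)
o(K) = (194 + K)/K (o(K) = (194 + K)/(K + 0) = (194 + K)/K)
o(T) + L = (194 + 1/136)/(1/136) + 28003/7 = 136*(26385/136) + 28003/7 = 26385 + 28003/7 = 212698/7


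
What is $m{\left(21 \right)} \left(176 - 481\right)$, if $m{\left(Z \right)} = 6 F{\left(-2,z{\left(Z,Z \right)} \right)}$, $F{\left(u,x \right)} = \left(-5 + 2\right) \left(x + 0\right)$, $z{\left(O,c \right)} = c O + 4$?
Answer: $2443050$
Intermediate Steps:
$z{\left(O,c \right)} = 4 + O c$ ($z{\left(O,c \right)} = O c + 4 = 4 + O c$)
$F{\left(u,x \right)} = - 3 x$
$m{\left(Z \right)} = -72 - 18 Z^{2}$ ($m{\left(Z \right)} = 6 \left(- 3 \left(4 + Z Z\right)\right) = 6 \left(- 3 \left(4 + Z^{2}\right)\right) = 6 \left(-12 - 3 Z^{2}\right) = -72 - 18 Z^{2}$)
$m{\left(21 \right)} \left(176 - 481\right) = \left(-72 - 18 \cdot 21^{2}\right) \left(176 - 481\right) = \left(-72 - 7938\right) \left(-305\right) = \left(-8010\right) \left(-305\right) = 2443050$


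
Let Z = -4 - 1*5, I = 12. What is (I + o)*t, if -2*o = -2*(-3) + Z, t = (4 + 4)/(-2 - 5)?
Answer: -108/7 ≈ -15.429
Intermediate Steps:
Z = -9 (Z = -4 - 5 = -9)
t = -8/7 (t = 8/(-7) = 8*(-1/7) = -8/7 ≈ -1.1429)
o = 3/2 (o = -(-2*(-3) - 9)/2 = -(6 - 9)/2 = -1/2*(-3) = 3/2 ≈ 1.5000)
(I + o)*t = (12 + 3/2)*(-8/7) = (27/2)*(-8/7) = -108/7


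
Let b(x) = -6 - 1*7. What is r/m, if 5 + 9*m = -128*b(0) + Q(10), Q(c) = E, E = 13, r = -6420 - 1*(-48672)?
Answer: 95067/418 ≈ 227.43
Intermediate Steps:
r = 42252 (r = -6420 + 48672 = 42252)
b(x) = -13 (b(x) = -6 - 7 = -13)
Q(c) = 13
m = 1672/9 (m = -5/9 + (-128*(-13) + 13)/9 = -5/9 + (1664 + 13)/9 = -5/9 + (1/9)*1677 = -5/9 + 559/3 = 1672/9 ≈ 185.78)
r/m = 42252/(1672/9) = 42252*(9/1672) = 95067/418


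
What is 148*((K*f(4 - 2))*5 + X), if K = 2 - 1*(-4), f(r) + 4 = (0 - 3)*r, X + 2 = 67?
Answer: -34780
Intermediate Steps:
X = 65 (X = -2 + 67 = 65)
f(r) = -4 - 3*r (f(r) = -4 + (0 - 3)*r = -4 - 3*r)
K = 6 (K = 2 + 4 = 6)
148*((K*f(4 - 2))*5 + X) = 148*((6*(-4 - 3*(4 - 2)))*5 + 65) = 148*((6*(-4 - 3*2))*5 + 65) = 148*((6*(-4 - 6))*5 + 65) = 148*((6*(-10))*5 + 65) = 148*(-60*5 + 65) = 148*(-300 + 65) = 148*(-235) = -34780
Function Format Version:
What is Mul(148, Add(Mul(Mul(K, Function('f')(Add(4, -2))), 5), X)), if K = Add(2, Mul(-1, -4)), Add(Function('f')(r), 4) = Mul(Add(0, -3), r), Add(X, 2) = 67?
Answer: -34780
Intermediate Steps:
X = 65 (X = Add(-2, 67) = 65)
Function('f')(r) = Add(-4, Mul(-3, r)) (Function('f')(r) = Add(-4, Mul(Add(0, -3), r)) = Add(-4, Mul(-3, r)))
K = 6 (K = Add(2, 4) = 6)
Mul(148, Add(Mul(Mul(K, Function('f')(Add(4, -2))), 5), X)) = Mul(148, Add(Mul(Mul(6, Add(-4, Mul(-3, Add(4, -2)))), 5), 65)) = Mul(148, Add(Mul(Mul(6, Add(-4, Mul(-3, 2))), 5), 65)) = Mul(148, Add(Mul(Mul(6, Add(-4, -6)), 5), 65)) = Mul(148, Add(Mul(Mul(6, -10), 5), 65)) = Mul(148, Add(Mul(-60, 5), 65)) = Mul(148, Add(-300, 65)) = Mul(148, -235) = -34780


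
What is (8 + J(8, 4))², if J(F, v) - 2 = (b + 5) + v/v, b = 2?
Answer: 324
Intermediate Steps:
J(F, v) = 10 (J(F, v) = 2 + ((2 + 5) + v/v) = 2 + (7 + 1) = 2 + 8 = 10)
(8 + J(8, 4))² = (8 + 10)² = 18² = 324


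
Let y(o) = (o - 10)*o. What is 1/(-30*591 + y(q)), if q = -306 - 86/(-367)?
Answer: 134689/10616227406 ≈ 1.2687e-5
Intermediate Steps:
q = -112216/367 (q = -306 - 86*(-1)/367 = -306 - 1*(-86/367) = -306 + 86/367 = -112216/367 ≈ -305.77)
y(o) = o*(-10 + o) (y(o) = (-10 + o)*o = o*(-10 + o))
1/(-30*591 + y(q)) = 1/(-30*591 - 112216*(-10 - 112216/367)/367) = 1/(-17730 - 112216/367*(-115886/367)) = 1/(-17730 + 13004263376/134689) = 1/(10616227406/134689) = 134689/10616227406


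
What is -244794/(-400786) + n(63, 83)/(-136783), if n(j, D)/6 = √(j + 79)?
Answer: 122397/200393 - 6*√142/136783 ≈ 0.61026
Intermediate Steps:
n(j, D) = 6*√(79 + j) (n(j, D) = 6*√(j + 79) = 6*√(79 + j))
-244794/(-400786) + n(63, 83)/(-136783) = -244794/(-400786) + (6*√(79 + 63))/(-136783) = -244794*(-1/400786) + (6*√142)*(-1/136783) = 122397/200393 - 6*√142/136783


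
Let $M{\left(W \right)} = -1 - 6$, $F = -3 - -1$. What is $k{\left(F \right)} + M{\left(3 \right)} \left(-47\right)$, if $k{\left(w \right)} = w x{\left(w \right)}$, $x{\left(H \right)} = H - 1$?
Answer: $335$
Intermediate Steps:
$x{\left(H \right)} = -1 + H$
$F = -2$ ($F = -3 + 1 = -2$)
$M{\left(W \right)} = -7$ ($M{\left(W \right)} = -1 - 6 = -7$)
$k{\left(w \right)} = w \left(-1 + w\right)$
$k{\left(F \right)} + M{\left(3 \right)} \left(-47\right) = - 2 \left(-1 - 2\right) - -329 = \left(-2\right) \left(-3\right) + 329 = 6 + 329 = 335$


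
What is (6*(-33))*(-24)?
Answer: 4752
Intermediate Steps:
(6*(-33))*(-24) = -198*(-24) = 4752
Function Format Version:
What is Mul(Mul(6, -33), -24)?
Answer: 4752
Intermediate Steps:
Mul(Mul(6, -33), -24) = Mul(-198, -24) = 4752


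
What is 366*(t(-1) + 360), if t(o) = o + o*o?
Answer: 131760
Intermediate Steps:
t(o) = o + o²
366*(t(-1) + 360) = 366*(-(1 - 1) + 360) = 366*(-1*0 + 360) = 366*(0 + 360) = 366*360 = 131760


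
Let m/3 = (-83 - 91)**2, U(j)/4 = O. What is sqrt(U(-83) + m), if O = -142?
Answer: 2*sqrt(22565) ≈ 300.43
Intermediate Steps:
U(j) = -568 (U(j) = 4*(-142) = -568)
m = 90828 (m = 3*(-83 - 91)**2 = 3*(-174)**2 = 3*30276 = 90828)
sqrt(U(-83) + m) = sqrt(-568 + 90828) = sqrt(90260) = 2*sqrt(22565)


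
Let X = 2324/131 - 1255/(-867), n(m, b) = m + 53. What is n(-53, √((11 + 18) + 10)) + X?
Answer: 2179313/113577 ≈ 19.188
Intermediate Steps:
n(m, b) = 53 + m
X = 2179313/113577 (X = 2324*(1/131) - 1255*(-1/867) = 2324/131 + 1255/867 = 2179313/113577 ≈ 19.188)
n(-53, √((11 + 18) + 10)) + X = (53 - 53) + 2179313/113577 = 0 + 2179313/113577 = 2179313/113577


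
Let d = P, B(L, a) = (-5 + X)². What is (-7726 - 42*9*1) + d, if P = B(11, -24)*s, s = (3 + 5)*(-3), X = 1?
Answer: -8488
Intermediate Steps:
B(L, a) = 16 (B(L, a) = (-5 + 1)² = (-4)² = 16)
s = -24 (s = 8*(-3) = -24)
P = -384 (P = 16*(-24) = -384)
d = -384
(-7726 - 42*9*1) + d = (-7726 - 42*9*1) - 384 = (-7726 - 378*1) - 384 = (-7726 - 378) - 384 = -8104 - 384 = -8488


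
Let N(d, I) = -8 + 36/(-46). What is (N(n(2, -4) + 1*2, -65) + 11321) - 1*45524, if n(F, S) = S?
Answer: -786871/23 ≈ -34212.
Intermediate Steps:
N(d, I) = -202/23 (N(d, I) = -8 + 36*(-1/46) = -8 - 18/23 = -202/23)
(N(n(2, -4) + 1*2, -65) + 11321) - 1*45524 = (-202/23 + 11321) - 1*45524 = 260181/23 - 45524 = -786871/23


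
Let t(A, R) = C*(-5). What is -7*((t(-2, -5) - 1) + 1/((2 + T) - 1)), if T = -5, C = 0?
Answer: 35/4 ≈ 8.7500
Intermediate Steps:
t(A, R) = 0 (t(A, R) = 0*(-5) = 0)
-7*((t(-2, -5) - 1) + 1/((2 + T) - 1)) = -7*((0 - 1) + 1/((2 - 5) - 1)) = -7*(-1 + 1/(-3 - 1)) = -7*(-1 + 1/(-4)) = -7*(-1 - ¼) = -7*(-5/4) = 35/4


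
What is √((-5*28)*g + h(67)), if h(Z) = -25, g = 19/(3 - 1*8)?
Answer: 13*√3 ≈ 22.517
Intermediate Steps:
g = -19/5 (g = 19/(3 - 8) = 19/(-5) = 19*(-⅕) = -19/5 ≈ -3.8000)
√((-5*28)*g + h(67)) = √(-5*28*(-19/5) - 25) = √(-140*(-19/5) - 25) = √(532 - 25) = √507 = 13*√3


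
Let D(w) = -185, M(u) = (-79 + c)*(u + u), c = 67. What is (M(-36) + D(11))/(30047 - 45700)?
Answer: -679/15653 ≈ -0.043378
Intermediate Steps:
M(u) = -24*u (M(u) = (-79 + 67)*(u + u) = -24*u)
(M(-36) + D(11))/(30047 - 45700) = (-24*(-36) - 185)/(30047 - 45700) = (864 - 185)/(-15653) = 679*(-1/15653) = -679/15653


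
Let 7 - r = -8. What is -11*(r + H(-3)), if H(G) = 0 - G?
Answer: -198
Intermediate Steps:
r = 15 (r = 7 - 1*(-8) = 7 + 8 = 15)
H(G) = -G
-11*(r + H(-3)) = -11*(15 - 1*(-3)) = -11*(15 + 3) = -11*18 = -198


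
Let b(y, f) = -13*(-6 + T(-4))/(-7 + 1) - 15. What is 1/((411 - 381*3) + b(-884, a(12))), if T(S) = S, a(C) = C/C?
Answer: -3/2306 ≈ -0.0013010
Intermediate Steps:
a(C) = 1
b(y, f) = -110/3 (b(y, f) = -13*(-6 - 4)/(-7 + 1) - 15 = -(-130)/(-6) - 15 = -(-130)*(-1)/6 - 15 = -13*5/3 - 15 = -65/3 - 15 = -110/3)
1/((411 - 381*3) + b(-884, a(12))) = 1/((411 - 381*3) - 110/3) = 1/((411 - 1143) - 110/3) = 1/(-732 - 110/3) = 1/(-2306/3) = -3/2306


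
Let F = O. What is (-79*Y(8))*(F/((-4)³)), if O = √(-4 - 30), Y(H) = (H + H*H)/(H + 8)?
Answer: 711*I*√34/128 ≈ 32.389*I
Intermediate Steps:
Y(H) = (H + H²)/(8 + H)
O = I*√34 (O = √(-34) = I*√34 ≈ 5.8309*I)
F = I*√34 ≈ 5.8309*I
(-79*Y(8))*(F/((-4)³)) = (-632*(1 + 8)/(8 + 8))*((I*√34)/((-4)³)) = (-632*9/16)*((I*√34)/(-64)) = (-632*9/16)*((I*√34)*(-1/64)) = (-79*9/2)*(-I*√34/64) = -(-711)*I*√34/128 = 711*I*√34/128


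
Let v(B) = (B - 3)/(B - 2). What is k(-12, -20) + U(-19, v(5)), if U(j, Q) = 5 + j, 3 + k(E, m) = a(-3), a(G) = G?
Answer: -20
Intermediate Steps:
k(E, m) = -6 (k(E, m) = -3 - 3 = -6)
v(B) = (-3 + B)/(-2 + B)
k(-12, -20) + U(-19, v(5)) = -6 + (5 - 19) = -6 - 14 = -20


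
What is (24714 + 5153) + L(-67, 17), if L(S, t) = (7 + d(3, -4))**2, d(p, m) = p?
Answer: 29967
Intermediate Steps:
L(S, t) = 100 (L(S, t) = (7 + 3)**2 = 10**2 = 100)
(24714 + 5153) + L(-67, 17) = (24714 + 5153) + 100 = 29867 + 100 = 29967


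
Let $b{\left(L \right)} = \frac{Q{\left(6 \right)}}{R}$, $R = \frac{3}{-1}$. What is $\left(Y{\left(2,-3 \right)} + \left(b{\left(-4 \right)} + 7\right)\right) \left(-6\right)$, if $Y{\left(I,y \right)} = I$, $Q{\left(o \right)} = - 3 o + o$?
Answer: $-78$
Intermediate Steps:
$R = -3$ ($R = 3 \left(-1\right) = -3$)
$Q{\left(o \right)} = - 2 o$
$b{\left(L \right)} = 4$ ($b{\left(L \right)} = \frac{\left(-2\right) 6}{-3} = \left(-12\right) \left(- \frac{1}{3}\right) = 4$)
$\left(Y{\left(2,-3 \right)} + \left(b{\left(-4 \right)} + 7\right)\right) \left(-6\right) = \left(2 + \left(4 + 7\right)\right) \left(-6\right) = \left(2 + 11\right) \left(-6\right) = 13 \left(-6\right) = -78$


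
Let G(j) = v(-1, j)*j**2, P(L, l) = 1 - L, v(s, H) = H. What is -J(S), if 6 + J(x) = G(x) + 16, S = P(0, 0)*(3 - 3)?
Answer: -10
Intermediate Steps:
G(j) = j**3 (G(j) = j*j**2 = j**3)
S = 0 (S = (1 - 1*0)*(3 - 3) = (1 + 0)*0 = 1*0 = 0)
J(x) = 10 + x**3 (J(x) = -6 + (x**3 + 16) = -6 + (16 + x**3) = 10 + x**3)
-J(S) = -(10 + 0**3) = -(10 + 0) = -1*10 = -10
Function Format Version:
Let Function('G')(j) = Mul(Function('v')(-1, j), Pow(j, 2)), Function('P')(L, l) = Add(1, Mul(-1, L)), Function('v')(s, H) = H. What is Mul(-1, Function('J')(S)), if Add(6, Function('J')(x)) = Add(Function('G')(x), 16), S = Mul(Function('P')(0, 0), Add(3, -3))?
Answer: -10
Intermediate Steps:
Function('G')(j) = Pow(j, 3) (Function('G')(j) = Mul(j, Pow(j, 2)) = Pow(j, 3))
S = 0 (S = Mul(Add(1, Mul(-1, 0)), Add(3, -3)) = Mul(Add(1, 0), 0) = Mul(1, 0) = 0)
Function('J')(x) = Add(10, Pow(x, 3)) (Function('J')(x) = Add(-6, Add(Pow(x, 3), 16)) = Add(-6, Add(16, Pow(x, 3))) = Add(10, Pow(x, 3)))
Mul(-1, Function('J')(S)) = Mul(-1, Add(10, Pow(0, 3))) = Mul(-1, Add(10, 0)) = Mul(-1, 10) = -10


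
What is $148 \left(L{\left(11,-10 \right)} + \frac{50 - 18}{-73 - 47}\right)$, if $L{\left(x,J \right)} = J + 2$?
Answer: $- \frac{18352}{15} \approx -1223.5$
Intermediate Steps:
$L{\left(x,J \right)} = 2 + J$
$148 \left(L{\left(11,-10 \right)} + \frac{50 - 18}{-73 - 47}\right) = 148 \left(\left(2 - 10\right) + \frac{50 - 18}{-73 - 47}\right) = 148 \left(-8 + \frac{32}{-120}\right) = 148 \left(-8 + 32 \left(- \frac{1}{120}\right)\right) = 148 \left(-8 - \frac{4}{15}\right) = 148 \left(- \frac{124}{15}\right) = - \frac{18352}{15}$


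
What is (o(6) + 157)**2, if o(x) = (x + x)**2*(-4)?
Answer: 175561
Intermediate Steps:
o(x) = -16*x**2 (o(x) = (2*x)**2*(-4) = (4*x**2)*(-4) = -16*x**2)
(o(6) + 157)**2 = (-16*6**2 + 157)**2 = (-16*36 + 157)**2 = (-576 + 157)**2 = (-419)**2 = 175561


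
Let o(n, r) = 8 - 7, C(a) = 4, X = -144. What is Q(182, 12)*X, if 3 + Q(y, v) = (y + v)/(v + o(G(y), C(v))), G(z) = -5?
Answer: -22320/13 ≈ -1716.9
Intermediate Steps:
o(n, r) = 1
Q(y, v) = -3 + (v + y)/(1 + v) (Q(y, v) = -3 + (y + v)/(v + 1) = -3 + (v + y)/(1 + v))
Q(182, 12)*X = ((-3 + 182 - 2*12)/(1 + 12))*(-144) = ((-3 + 182 - 24)/13)*(-144) = ((1/13)*155)*(-144) = (155/13)*(-144) = -22320/13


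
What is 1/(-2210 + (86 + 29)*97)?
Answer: 1/8945 ≈ 0.00011179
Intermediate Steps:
1/(-2210 + (86 + 29)*97) = 1/(-2210 + 115*97) = 1/(-2210 + 11155) = 1/8945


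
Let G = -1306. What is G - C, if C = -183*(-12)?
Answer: -3502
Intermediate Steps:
C = 2196
G - C = -1306 - 1*2196 = -1306 - 2196 = -3502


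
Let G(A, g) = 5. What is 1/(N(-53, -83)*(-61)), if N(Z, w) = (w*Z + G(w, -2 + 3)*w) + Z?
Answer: -1/239791 ≈ -4.1703e-6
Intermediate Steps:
N(Z, w) = Z + 5*w + Z*w (N(Z, w) = (w*Z + 5*w) + Z = (Z*w + 5*w) + Z = (5*w + Z*w) + Z = Z + 5*w + Z*w)
1/(N(-53, -83)*(-61)) = 1/((-53 + 5*(-83) - 53*(-83))*(-61)) = 1/((-53 - 415 + 4399)*(-61)) = 1/(3931*(-61)) = 1/(-239791) = -1/239791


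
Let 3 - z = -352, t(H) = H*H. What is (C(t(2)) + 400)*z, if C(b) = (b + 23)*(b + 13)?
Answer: 304945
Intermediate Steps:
t(H) = H**2
z = 355 (z = 3 - 1*(-352) = 3 + 352 = 355)
C(b) = (13 + b)*(23 + b) (C(b) = (23 + b)*(13 + b) = (13 + b)*(23 + b))
(C(t(2)) + 400)*z = ((299 + (2**2)**2 + 36*2**2) + 400)*355 = ((299 + 4**2 + 36*4) + 400)*355 = ((299 + 16 + 144) + 400)*355 = (459 + 400)*355 = 859*355 = 304945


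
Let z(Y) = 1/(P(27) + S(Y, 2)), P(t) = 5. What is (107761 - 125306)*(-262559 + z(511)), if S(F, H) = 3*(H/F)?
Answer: 11797487628960/2561 ≈ 4.6066e+9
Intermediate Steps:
S(F, H) = 3*H/F
z(Y) = 1/(5 + 6/Y) (z(Y) = 1/(5 + 3*2/Y) = 1/(5 + 6/Y))
(107761 - 125306)*(-262559 + z(511)) = (107761 - 125306)*(-262559 + 511/(6 + 5*511)) = -17545*(-262559 + 511/(6 + 2555)) = -17545*(-262559 + 511/2561) = -17545*(-672413088/2561) = 11797487628960/2561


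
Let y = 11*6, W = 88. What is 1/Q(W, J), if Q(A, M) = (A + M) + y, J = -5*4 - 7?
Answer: 1/127 ≈ 0.0078740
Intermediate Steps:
y = 66
J = -27 (J = -20 - 7 = -27)
Q(A, M) = 66 + A + M (Q(A, M) = (A + M) + 66 = 66 + A + M)
1/Q(W, J) = 1/(66 + 88 - 27) = 1/127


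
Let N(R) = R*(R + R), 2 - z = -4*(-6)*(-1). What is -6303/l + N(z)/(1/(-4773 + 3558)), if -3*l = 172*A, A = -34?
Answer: -9606411549/5848 ≈ -1.6427e+6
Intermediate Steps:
z = 26 (z = 2 - (-4*(-6))*(-1) = 2 - 24*(-1) = 2 - 1*(-24) = 2 + 24 = 26)
N(R) = 2*R² (N(R) = R*(2*R) = 2*R²)
l = 5848/3 (l = -172*(-34)/3 = -⅓*(-5848) = 5848/3 ≈ 1949.3)
-6303/l + N(z)/(1/(-4773 + 3558)) = -6303/5848/3 + (2*26²)/(1/(-4773 + 3558)) = -6303*3/5848 + (2*676)/(1/(-1215)) = -18909/5848 + 1352/(-1/1215) = -18909/5848 + 1352*(-1215) = -18909/5848 - 1642680 = -9606411549/5848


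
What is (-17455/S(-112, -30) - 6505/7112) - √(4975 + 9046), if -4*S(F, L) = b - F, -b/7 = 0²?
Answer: 4427065/7112 - √14021 ≈ 504.07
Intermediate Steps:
b = 0 (b = -7*0² = -7*0 = 0)
S(F, L) = F/4 (S(F, L) = -(0 - F)/4 = -(-1)*F/4 = F/4)
(-17455/S(-112, -30) - 6505/7112) - √(4975 + 9046) = (-17455/((¼)*(-112)) - 6505/7112) - √(4975 + 9046) = (-17455/(-28) - 6505*1/7112) - √14021 = (-17455*(-1/28) - 6505/7112) - √14021 = (17455/28 - 6505/7112) - √14021 = 4427065/7112 - √14021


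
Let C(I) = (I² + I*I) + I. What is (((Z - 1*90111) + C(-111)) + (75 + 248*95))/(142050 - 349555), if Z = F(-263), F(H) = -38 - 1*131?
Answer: 42114/207505 ≈ 0.20295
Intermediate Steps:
F(H) = -169 (F(H) = -38 - 131 = -169)
C(I) = I + 2*I² (C(I) = (I² + I²) + I = 2*I² + I = I + 2*I²)
Z = -169
(((Z - 1*90111) + C(-111)) + (75 + 248*95))/(142050 - 349555) = (((-169 - 1*90111) - 111*(1 + 2*(-111))) + (75 + 248*95))/(142050 - 349555) = (((-169 - 90111) - 111*(1 - 222)) + (75 + 23560))/(-207505) = ((-90280 - 111*(-221)) + 23635)*(-1/207505) = ((-90280 + 24531) + 23635)*(-1/207505) = (-65749 + 23635)*(-1/207505) = -42114*(-1/207505) = 42114/207505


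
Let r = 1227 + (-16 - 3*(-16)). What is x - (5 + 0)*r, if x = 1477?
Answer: -4818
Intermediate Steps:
r = 1259 (r = 1227 + (-16 + 48) = 1227 + 32 = 1259)
x - (5 + 0)*r = 1477 - (5 + 0)*1259 = 1477 - 5*1259 = 1477 - 1*6295 = 1477 - 6295 = -4818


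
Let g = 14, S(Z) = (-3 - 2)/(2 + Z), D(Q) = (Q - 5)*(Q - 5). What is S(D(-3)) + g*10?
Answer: 9235/66 ≈ 139.92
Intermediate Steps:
D(Q) = (-5 + Q)² (D(Q) = (-5 + Q)*(-5 + Q) = (-5 + Q)²)
S(Z) = -5/(2 + Z)
S(D(-3)) + g*10 = -5/(2 + (-5 - 3)²) + 14*10 = -5/(2 + (-8)²) + 140 = -5/(2 + 64) + 140 = -5/66 + 140 = 9235/66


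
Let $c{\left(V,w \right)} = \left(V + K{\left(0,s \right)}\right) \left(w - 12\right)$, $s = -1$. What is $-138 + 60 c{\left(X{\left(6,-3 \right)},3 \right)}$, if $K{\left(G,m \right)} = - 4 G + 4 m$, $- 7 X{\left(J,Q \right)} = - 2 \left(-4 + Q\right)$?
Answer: $3102$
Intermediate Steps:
$X{\left(J,Q \right)} = - \frac{8}{7} + \frac{2 Q}{7}$ ($X{\left(J,Q \right)} = - \frac{\left(-2\right) \left(-4 + Q\right)}{7} = - \frac{8 - 2 Q}{7} = - \frac{8}{7} + \frac{2 Q}{7}$)
$c{\left(V,w \right)} = \left(-12 + w\right) \left(-4 + V\right)$ ($c{\left(V,w \right)} = \left(V + \left(\left(-4\right) 0 + 4 \left(-1\right)\right)\right) \left(w - 12\right) = \left(V + \left(0 - 4\right)\right) \left(-12 + w\right) = \left(V - 4\right) \left(-12 + w\right) = \left(-4 + V\right) \left(-12 + w\right) = \left(-12 + w\right) \left(-4 + V\right)$)
$-138 + 60 c{\left(X{\left(6,-3 \right)},3 \right)} = -138 + 60 \left(48 - 12 \left(- \frac{8}{7} + \frac{2}{7} \left(-3\right)\right) - 12 + \left(- \frac{8}{7} + \frac{2}{7} \left(-3\right)\right) 3\right) = -138 + 60 \left(48 - 12 \left(- \frac{8}{7} - \frac{6}{7}\right) - 12 + \left(- \frac{8}{7} - \frac{6}{7}\right) 3\right) = -138 + 60 \left(48 - -24 - 12 - 6\right) = -138 + 60 \left(48 + 24 - 12 - 6\right) = -138 + 60 \cdot 54 = -138 + 3240 = 3102$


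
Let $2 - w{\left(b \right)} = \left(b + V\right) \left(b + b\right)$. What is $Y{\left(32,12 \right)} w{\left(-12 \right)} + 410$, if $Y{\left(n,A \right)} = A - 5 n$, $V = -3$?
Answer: $53394$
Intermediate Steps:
$w{\left(b \right)} = 2 - 2 b \left(-3 + b\right)$ ($w{\left(b \right)} = 2 - \left(b - 3\right) \left(b + b\right) = 2 - \left(-3 + b\right) 2 b = 2 - 2 b \left(-3 + b\right)$)
$Y{\left(32,12 \right)} w{\left(-12 \right)} + 410 = \left(12 - 160\right) \left(2 - 2 \left(-12\right)^{2} + 6 \left(-12\right)\right) + 410 = \left(12 - 160\right) \left(2 - 288 - 72\right) + 410 = - 148 \left(2 - 288 - 72\right) + 410 = \left(-148\right) \left(-358\right) + 410 = 52984 + 410 = 53394$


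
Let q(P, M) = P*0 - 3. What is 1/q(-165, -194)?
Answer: -⅓ ≈ -0.33333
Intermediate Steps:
q(P, M) = -3 (q(P, M) = 0 - 3 = -3)
1/q(-165, -194) = 1/(-3) = -⅓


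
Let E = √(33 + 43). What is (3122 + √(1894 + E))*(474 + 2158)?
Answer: 8217104 + 2632*√(1894 + 2*√19) ≈ 8.3319e+6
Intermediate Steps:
E = 2*√19 (E = √76 = 2*√19 ≈ 8.7178)
(3122 + √(1894 + E))*(474 + 2158) = (3122 + √(1894 + 2*√19))*(474 + 2158) = (3122 + √(1894 + 2*√19))*2632 = 8217104 + 2632*√(1894 + 2*√19)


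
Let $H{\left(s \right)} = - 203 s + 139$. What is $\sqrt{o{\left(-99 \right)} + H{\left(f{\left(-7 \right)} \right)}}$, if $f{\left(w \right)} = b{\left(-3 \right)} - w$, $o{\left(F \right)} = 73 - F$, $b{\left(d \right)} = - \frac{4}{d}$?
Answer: $\frac{i \sqrt{12426}}{3} \approx 37.157 i$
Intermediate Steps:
$f{\left(w \right)} = \frac{4}{3} - w$ ($f{\left(w \right)} = - \frac{4}{-3} - w = \left(-4\right) \left(- \frac{1}{3}\right) - w = \frac{4}{3} - w$)
$H{\left(s \right)} = 139 - 203 s$
$\sqrt{o{\left(-99 \right)} + H{\left(f{\left(-7 \right)} \right)}} = \sqrt{\left(73 - -99\right) + \left(139 - 203 \left(\frac{4}{3} - -7\right)\right)} = \sqrt{\left(73 + 99\right) + \left(139 - 203 \left(\frac{4}{3} + 7\right)\right)} = \sqrt{172 + \left(139 - \frac{5075}{3}\right)} = \sqrt{172 - \frac{4658}{3}} = \sqrt{- \frac{4142}{3}} = \frac{i \sqrt{12426}}{3}$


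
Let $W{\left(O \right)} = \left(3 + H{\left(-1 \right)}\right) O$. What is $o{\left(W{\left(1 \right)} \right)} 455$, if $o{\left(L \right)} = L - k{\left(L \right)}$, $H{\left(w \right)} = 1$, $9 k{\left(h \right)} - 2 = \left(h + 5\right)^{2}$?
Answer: $- \frac{21385}{9} \approx -2376.1$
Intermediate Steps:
$k{\left(h \right)} = \frac{2}{9} + \frac{\left(5 + h\right)^{2}}{9}$ ($k{\left(h \right)} = \frac{2}{9} + \frac{\left(h + 5\right)^{2}}{9} = \frac{2}{9} + \frac{\left(5 + h\right)^{2}}{9}$)
$W{\left(O \right)} = 4 O$ ($W{\left(O \right)} = \left(3 + 1\right) O = 4 O$)
$o{\left(L \right)} = - \frac{2}{9} + L - \frac{\left(5 + L\right)^{2}}{9}$ ($o{\left(L \right)} = L - \left(\frac{2}{9} + \frac{\left(5 + L\right)^{2}}{9}\right) = - \frac{2}{9} + L - \frac{\left(5 + L\right)^{2}}{9}$)
$o{\left(W{\left(1 \right)} \right)} 455 = \left(-3 - \frac{4 \cdot 1}{9} - \frac{\left(4 \cdot 1\right)^{2}}{9}\right) 455 = \left(-3 - \frac{4}{9} - \frac{4^{2}}{9}\right) 455 = \left(-3 - \frac{4}{9} - \frac{16}{9}\right) 455 = \left(- \frac{47}{9}\right) 455 = - \frac{21385}{9}$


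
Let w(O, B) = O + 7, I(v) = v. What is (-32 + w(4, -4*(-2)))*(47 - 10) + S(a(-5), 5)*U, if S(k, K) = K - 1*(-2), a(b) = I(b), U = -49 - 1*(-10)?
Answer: -1050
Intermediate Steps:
U = -39 (U = -49 + 10 = -39)
a(b) = b
w(O, B) = 7 + O
S(k, K) = 2 + K (S(k, K) = K + 2 = 2 + K)
(-32 + w(4, -4*(-2)))*(47 - 10) + S(a(-5), 5)*U = (-32 + (7 + 4))*(47 - 10) + (2 + 5)*(-39) = (-32 + 11)*37 + 7*(-39) = -21*37 - 273 = -777 - 273 = -1050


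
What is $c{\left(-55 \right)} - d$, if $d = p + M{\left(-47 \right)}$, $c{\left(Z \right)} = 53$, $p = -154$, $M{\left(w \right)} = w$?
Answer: $254$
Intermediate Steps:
$d = -201$ ($d = -154 - 47 = -201$)
$c{\left(-55 \right)} - d = 53 - -201 = 53 + 201 = 254$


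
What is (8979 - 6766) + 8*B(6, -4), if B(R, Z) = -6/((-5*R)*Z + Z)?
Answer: 64165/29 ≈ 2212.6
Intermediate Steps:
B(R, Z) = -6/(Z - 5*R*Z) (B(R, Z) = -6/(-5*R*Z + Z) = -6/(Z - 5*R*Z))
(8979 - 6766) + 8*B(6, -4) = (8979 - 6766) + 8*(6/(-4*(-1 + 5*6))) = 2213 + 8*(6*(-¼)/(-1 + 30)) = 2213 + 8*(6*(-¼)/29) = 2213 + 8*(6*(-¼)*(1/29)) = 2213 + 8*(-3/58) = 2213 - 12/29 = 64165/29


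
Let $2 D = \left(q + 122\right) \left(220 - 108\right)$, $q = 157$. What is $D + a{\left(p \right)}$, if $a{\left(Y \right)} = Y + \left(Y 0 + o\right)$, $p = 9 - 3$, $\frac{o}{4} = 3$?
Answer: $15642$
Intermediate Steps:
$o = 12$ ($o = 4 \cdot 3 = 12$)
$p = 6$
$D = 15624$ ($D = \frac{\left(157 + 122\right) \left(220 - 108\right)}{2} = \frac{279 \cdot 112}{2} = \frac{1}{2} \cdot 31248 = 15624$)
$a{\left(Y \right)} = 12 + Y$ ($a{\left(Y \right)} = Y + \left(Y 0 + 12\right) = Y + \left(0 + 12\right) = Y + 12 = 12 + Y$)
$D + a{\left(p \right)} = 15624 + \left(12 + 6\right) = 15624 + 18 = 15642$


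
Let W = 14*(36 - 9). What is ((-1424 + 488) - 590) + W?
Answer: -1148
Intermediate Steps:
W = 378 (W = 14*27 = 378)
((-1424 + 488) - 590) + W = ((-1424 + 488) - 590) + 378 = (-936 - 590) + 378 = -1526 + 378 = -1148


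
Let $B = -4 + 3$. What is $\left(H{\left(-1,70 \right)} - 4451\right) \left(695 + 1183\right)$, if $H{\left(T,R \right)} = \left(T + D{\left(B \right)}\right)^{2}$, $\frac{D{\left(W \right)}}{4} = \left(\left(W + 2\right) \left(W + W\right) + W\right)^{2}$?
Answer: $-6058428$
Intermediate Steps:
$B = -1$
$D{\left(W \right)} = 4 \left(W + 2 W \left(2 + W\right)\right)^{2}$ ($D{\left(W \right)} = 4 \left(\left(W + 2\right) \left(W + W\right) + W\right)^{2} = 4 \left(\left(2 + W\right) 2 W + W\right)^{2} = 4 \left(2 W \left(2 + W\right) + W\right)^{2} = 4 \left(W + 2 W \left(2 + W\right)\right)^{2}$)
$H{\left(T,R \right)} = \left(36 + T\right)^{2}$ ($H{\left(T,R \right)} = \left(T + 4 \left(-1\right)^{2} \left(5 + 2 \left(-1\right)\right)^{2}\right)^{2} = \left(T + 4 \cdot 1 \left(5 - 2\right)^{2}\right)^{2} = \left(T + 4 \cdot 1 \cdot 3^{2}\right)^{2} = \left(T + 4 \cdot 1 \cdot 9\right)^{2} = \left(T + 36\right)^{2} = \left(36 + T\right)^{2}$)
$\left(H{\left(-1,70 \right)} - 4451\right) \left(695 + 1183\right) = \left(\left(36 - 1\right)^{2} - 4451\right) \left(695 + 1183\right) = \left(35^{2} - 4451\right) 1878 = \left(1225 - 4451\right) 1878 = \left(-3226\right) 1878 = -6058428$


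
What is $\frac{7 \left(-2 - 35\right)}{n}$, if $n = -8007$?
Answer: $\frac{259}{8007} \approx 0.032347$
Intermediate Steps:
$\frac{7 \left(-2 - 35\right)}{n} = \frac{7 \left(-2 - 35\right)}{-8007} = 7 \left(-37\right) \left(- \frac{1}{8007}\right) = \left(-259\right) \left(- \frac{1}{8007}\right) = \frac{259}{8007}$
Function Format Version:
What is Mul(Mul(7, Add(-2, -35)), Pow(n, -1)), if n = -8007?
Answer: Rational(259, 8007) ≈ 0.032347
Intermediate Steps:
Mul(Mul(7, Add(-2, -35)), Pow(n, -1)) = Mul(Mul(7, Add(-2, -35)), Pow(-8007, -1)) = Mul(Mul(7, -37), Rational(-1, 8007)) = Mul(-259, Rational(-1, 8007)) = Rational(259, 8007)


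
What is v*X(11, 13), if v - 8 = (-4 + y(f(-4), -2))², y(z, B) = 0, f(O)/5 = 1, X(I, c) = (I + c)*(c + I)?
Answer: 13824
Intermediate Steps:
X(I, c) = (I + c)² (X(I, c) = (I + c)*(I + c) = (I + c)²)
f(O) = 5 (f(O) = 5*1 = 5)
v = 24 (v = 8 + (-4 + 0)² = 8 + (-4)² = 8 + 16 = 24)
v*X(11, 13) = 24*(11 + 13)² = 24*24² = 24*576 = 13824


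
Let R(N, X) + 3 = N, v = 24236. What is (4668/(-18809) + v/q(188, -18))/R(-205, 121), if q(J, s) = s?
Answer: 113984737/17605224 ≈ 6.4745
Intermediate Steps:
R(N, X) = -3 + N
(4668/(-18809) + v/q(188, -18))/R(-205, 121) = (4668/(-18809) + 24236/(-18))/(-3 - 205) = (4668*(-1/18809) + 24236*(-1/18))/(-208) = (-4668/18809 - 12118/9)*(-1/208) = -227969474/169281*(-1/208) = 113984737/17605224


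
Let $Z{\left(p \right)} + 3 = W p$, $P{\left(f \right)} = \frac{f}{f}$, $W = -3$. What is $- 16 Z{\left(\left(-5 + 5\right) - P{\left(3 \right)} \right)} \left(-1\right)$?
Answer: $0$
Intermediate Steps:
$P{\left(f \right)} = 1$
$Z{\left(p \right)} = -3 - 3 p$
$- 16 Z{\left(\left(-5 + 5\right) - P{\left(3 \right)} \right)} \left(-1\right) = - 16 \left(-3 - 3 \left(\left(-5 + 5\right) - 1\right)\right) \left(-1\right) = - 16 \left(-3 - 3 \left(0 - 1\right)\right) \left(-1\right) = - 16 \left(-3 - -3\right) \left(-1\right) = - 16 \left(-3 + 3\right) \left(-1\right) = \left(-16\right) 0 \left(-1\right) = 0 \left(-1\right) = 0$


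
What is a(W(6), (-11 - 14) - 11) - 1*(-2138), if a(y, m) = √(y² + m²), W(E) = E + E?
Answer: 2138 + 12*√10 ≈ 2175.9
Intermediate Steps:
W(E) = 2*E
a(y, m) = √(m² + y²)
a(W(6), (-11 - 14) - 11) - 1*(-2138) = √(((-11 - 14) - 11)² + (2*6)²) - 1*(-2138) = √((-25 - 11)² + 12²) + 2138 = √((-36)² + 144) + 2138 = √(1296 + 144) + 2138 = √1440 + 2138 = 12*√10 + 2138 = 2138 + 12*√10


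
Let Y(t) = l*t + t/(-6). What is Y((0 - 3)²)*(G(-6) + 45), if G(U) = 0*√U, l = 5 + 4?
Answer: 7155/2 ≈ 3577.5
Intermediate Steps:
l = 9
G(U) = 0
Y(t) = 53*t/6 (Y(t) = 9*t + t/(-6) = 9*t + t*(-⅙) = 9*t - t/6 = 53*t/6)
Y((0 - 3)²)*(G(-6) + 45) = (53*(0 - 3)²/6)*(0 + 45) = ((53/6)*(-3)²)*45 = ((53/6)*9)*45 = (159/2)*45 = 7155/2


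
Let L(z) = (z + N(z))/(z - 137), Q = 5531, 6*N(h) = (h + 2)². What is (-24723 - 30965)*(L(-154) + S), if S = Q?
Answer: -268275436424/873 ≈ -3.0730e+8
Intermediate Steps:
N(h) = (2 + h)²/6 (N(h) = (h + 2)²/6 = (2 + h)²/6)
S = 5531
L(z) = (z + (2 + z)²/6)/(-137 + z) (L(z) = (z + (2 + z)²/6)/(z - 137) = (z + (2 + z)²/6)/(-137 + z))
(-24723 - 30965)*(L(-154) + S) = (-24723 - 30965)*((-154 + (2 - 154)²/6)/(-137 - 154) + 5531) = -55688*((-154 + (⅙)*(-152)²)/(-291) + 5531) = -55688*(-(-154 + (⅙)*23104)/291 + 5531) = -55688*(-(-154 + 11552/3)/291 + 5531) = -55688*(-1/291*11090/3 + 5531) = -55688*(-11090/873 + 5531) = -55688*4817473/873 = -268275436424/873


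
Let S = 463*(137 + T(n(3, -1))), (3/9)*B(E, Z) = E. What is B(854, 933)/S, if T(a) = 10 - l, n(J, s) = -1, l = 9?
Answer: 427/10649 ≈ 0.040098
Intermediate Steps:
B(E, Z) = 3*E
T(a) = 1 (T(a) = 10 - 1*9 = 10 - 9 = 1)
S = 63894 (S = 463*(137 + 1) = 463*138 = 63894)
B(854, 933)/S = (3*854)/63894 = 2562*(1/63894) = 427/10649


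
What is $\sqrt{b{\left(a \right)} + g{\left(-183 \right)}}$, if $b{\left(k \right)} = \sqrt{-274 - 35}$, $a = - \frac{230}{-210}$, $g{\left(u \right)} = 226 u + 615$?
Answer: $\sqrt{-40743 + i \sqrt{309}} \approx 0.0435 + 201.85 i$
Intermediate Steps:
$g{\left(u \right)} = 615 + 226 u$
$a = \frac{23}{21}$ ($a = \left(-230\right) \left(- \frac{1}{210}\right) = \frac{23}{21} \approx 1.0952$)
$b{\left(k \right)} = i \sqrt{309}$ ($b{\left(k \right)} = \sqrt{-309} = i \sqrt{309}$)
$\sqrt{b{\left(a \right)} + g{\left(-183 \right)}} = \sqrt{i \sqrt{309} + \left(615 + 226 \left(-183\right)\right)} = \sqrt{i \sqrt{309} + \left(615 - 41358\right)} = \sqrt{i \sqrt{309} - 40743} = \sqrt{-40743 + i \sqrt{309}}$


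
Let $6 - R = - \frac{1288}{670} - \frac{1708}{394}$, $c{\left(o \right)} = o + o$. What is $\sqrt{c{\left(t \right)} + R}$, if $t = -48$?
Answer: $\frac{8 i \sqrt{5698866235}}{65995} \approx 9.1511 i$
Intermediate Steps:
$c{\left(o \right)} = 2 o$
$R = \frac{808928}{65995}$ ($R = 6 - \left(- \frac{1288}{670} - \frac{1708}{394}\right) = 6 - \left(\left(-1288\right) \frac{1}{670} - \frac{854}{197}\right) = 6 - \left(- \frac{644}{335} - \frac{854}{197}\right) = 6 - - \frac{412958}{65995} = 6 + \frac{412958}{65995} = \frac{808928}{65995} \approx 12.257$)
$\sqrt{c{\left(t \right)} + R} = \sqrt{2 \left(-48\right) + \frac{808928}{65995}} = \sqrt{-96 + \frac{808928}{65995}} = \sqrt{- \frac{5526592}{65995}} = \frac{8 i \sqrt{5698866235}}{65995}$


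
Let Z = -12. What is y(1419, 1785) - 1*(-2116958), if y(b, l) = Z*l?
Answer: 2095538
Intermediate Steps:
y(b, l) = -12*l
y(1419, 1785) - 1*(-2116958) = -12*1785 - 1*(-2116958) = -21420 + 2116958 = 2095538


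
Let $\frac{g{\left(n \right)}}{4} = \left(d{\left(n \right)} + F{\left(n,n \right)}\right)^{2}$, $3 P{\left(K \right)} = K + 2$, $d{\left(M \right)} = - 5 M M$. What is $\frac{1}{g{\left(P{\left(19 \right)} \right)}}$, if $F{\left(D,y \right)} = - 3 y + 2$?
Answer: $\frac{1}{278784} \approx 3.587 \cdot 10^{-6}$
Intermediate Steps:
$F{\left(D,y \right)} = 2 - 3 y$
$d{\left(M \right)} = - 5 M^{2}$
$P{\left(K \right)} = \frac{2}{3} + \frac{K}{3}$ ($P{\left(K \right)} = \frac{K + 2}{3} = \frac{2 + K}{3} = \frac{2}{3} + \frac{K}{3}$)
$g{\left(n \right)} = 4 \left(2 - 5 n^{2} - 3 n\right)^{2}$ ($g{\left(n \right)} = 4 \left(- 5 n^{2} - \left(-2 + 3 n\right)\right)^{2} = 4 \left(2 - 5 n^{2} - 3 n\right)^{2}$)
$\frac{1}{g{\left(P{\left(19 \right)} \right)}} = \frac{1}{4 \left(-2 + 3 \left(\frac{2}{3} + \frac{1}{3} \cdot 19\right) + 5 \left(\frac{2}{3} + \frac{1}{3} \cdot 19\right)^{2}\right)^{2}} = \frac{1}{4 \left(-2 + 3 \left(\frac{2}{3} + \frac{19}{3}\right) + 5 \left(\frac{2}{3} + \frac{19}{3}\right)^{2}\right)^{2}} = \frac{1}{4 \left(-2 + 3 \cdot 7 + 5 \cdot 7^{2}\right)^{2}} = \frac{1}{4 \left(-2 + 21 + 5 \cdot 49\right)^{2}} = \frac{1}{4 \left(-2 + 21 + 245\right)^{2}} = \frac{1}{4 \cdot 264^{2}} = \frac{1}{4 \cdot 69696} = \frac{1}{278784}$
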